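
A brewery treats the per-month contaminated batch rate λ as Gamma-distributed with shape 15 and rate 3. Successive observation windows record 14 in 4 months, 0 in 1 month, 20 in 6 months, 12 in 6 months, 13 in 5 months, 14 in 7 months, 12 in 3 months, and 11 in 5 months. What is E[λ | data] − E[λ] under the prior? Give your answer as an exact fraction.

Total count: 14 + 0 + 20 + 12 + 13 + 14 + 12 + 11 = 96.
Total exposure: 4 + 1 + 6 + 6 + 5 + 7 + 3 + 5 = 37 months.
Posterior: α' = 15 + 96 = 111, β' = 3 + 37 = 40.
Posterior mean = 111/40 = 111/40; prior mean = 15/3 = 5. Difference = 111/40 − 5 = -89/40.

-89/40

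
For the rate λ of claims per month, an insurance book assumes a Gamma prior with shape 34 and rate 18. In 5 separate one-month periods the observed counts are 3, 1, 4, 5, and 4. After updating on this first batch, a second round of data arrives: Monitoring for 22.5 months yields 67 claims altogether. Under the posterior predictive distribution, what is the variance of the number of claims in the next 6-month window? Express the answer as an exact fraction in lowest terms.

145848/8281

Total count: 3 + 1 + 4 + 5 + 4 = 17.
Total exposure: 5 months.
After the first batch: Gamma(34 + 17, 18 + 5) = Gamma(51, 23).
Total count 67 over total exposure 22.5 months.
After the second batch: Gamma(51 + 67, 23 + 22.5) = Gamma(118, 91/2).
The posterior predictive for a window of length T is Negative Binomial with variance T·α'·(β'+T)/β'² = 6·118·(103/2)/(8281/4) = 145848/8281.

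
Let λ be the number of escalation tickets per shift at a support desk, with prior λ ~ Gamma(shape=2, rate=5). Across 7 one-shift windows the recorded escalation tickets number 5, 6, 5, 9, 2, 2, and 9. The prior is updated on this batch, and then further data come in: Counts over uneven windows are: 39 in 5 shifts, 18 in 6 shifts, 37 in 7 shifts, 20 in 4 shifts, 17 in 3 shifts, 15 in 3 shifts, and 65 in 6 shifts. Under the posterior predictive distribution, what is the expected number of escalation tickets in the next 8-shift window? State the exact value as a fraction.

Total count: 5 + 6 + 5 + 9 + 2 + 2 + 9 = 38.
Total exposure: 7 shifts.
After the first batch: Gamma(2 + 38, 5 + 7) = Gamma(40, 12).
Total count: 39 + 18 + 37 + 20 + 17 + 15 + 65 = 211.
Total exposure: 5 + 6 + 7 + 4 + 3 + 3 + 6 = 34 shifts.
After the second batch: Gamma(40 + 211, 12 + 34) = Gamma(251, 46).
Predictive mean over an 8-shift window = T·E[λ|data] = 8·251/46 = 1004/23.

1004/23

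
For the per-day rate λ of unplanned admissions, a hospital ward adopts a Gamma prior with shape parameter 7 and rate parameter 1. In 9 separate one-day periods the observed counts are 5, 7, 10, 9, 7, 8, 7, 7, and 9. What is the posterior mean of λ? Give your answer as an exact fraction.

38/5

Total count: 5 + 7 + 10 + 9 + 7 + 8 + 7 + 7 + 9 = 69.
Total exposure: 9 days.
Posterior: α' = 7 + 69 = 76, β' = 1 + 9 = 10.
Posterior mean = α'/β' = 76/10 = 38/5.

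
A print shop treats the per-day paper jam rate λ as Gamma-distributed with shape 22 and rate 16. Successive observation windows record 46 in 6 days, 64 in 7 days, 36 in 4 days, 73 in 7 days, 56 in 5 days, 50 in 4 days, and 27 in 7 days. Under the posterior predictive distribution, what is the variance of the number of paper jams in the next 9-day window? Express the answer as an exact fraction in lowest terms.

109395/1568

Total count: 46 + 64 + 36 + 73 + 56 + 50 + 27 = 352.
Total exposure: 6 + 7 + 4 + 7 + 5 + 4 + 7 = 40 days.
Conjugate update: add total count to the shape and total exposure to the rate, giving Gamma(374, 56).
The posterior predictive for a window of length T is Negative Binomial with variance T·α'·(β'+T)/β'² = 9·374·65/3136 = 109395/1568.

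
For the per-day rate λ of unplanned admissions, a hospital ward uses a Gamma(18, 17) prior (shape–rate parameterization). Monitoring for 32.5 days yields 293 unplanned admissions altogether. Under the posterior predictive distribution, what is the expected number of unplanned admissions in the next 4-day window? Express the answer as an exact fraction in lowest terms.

2488/99

Total count 293 over total exposure 32.5 days.
Gamma(α, β) with Poisson data over total exposure Σt gives posterior Gamma(α+Σx, β+Σt) = Gamma(311, 99/2).
Predictive mean over a 4-day window = T·E[λ|data] = 4·311/(99/2) = 2488/99.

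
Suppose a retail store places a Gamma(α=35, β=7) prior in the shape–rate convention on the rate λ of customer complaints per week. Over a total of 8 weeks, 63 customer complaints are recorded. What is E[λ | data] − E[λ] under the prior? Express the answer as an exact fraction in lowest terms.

Total count 63 over total exposure 8 weeks.
Posterior: α' = 35 + 63 = 98, β' = 7 + 8 = 15.
Posterior mean = 98/15 = 98/15; prior mean = 35/7 = 5. Difference = 98/15 − 5 = 23/15.

23/15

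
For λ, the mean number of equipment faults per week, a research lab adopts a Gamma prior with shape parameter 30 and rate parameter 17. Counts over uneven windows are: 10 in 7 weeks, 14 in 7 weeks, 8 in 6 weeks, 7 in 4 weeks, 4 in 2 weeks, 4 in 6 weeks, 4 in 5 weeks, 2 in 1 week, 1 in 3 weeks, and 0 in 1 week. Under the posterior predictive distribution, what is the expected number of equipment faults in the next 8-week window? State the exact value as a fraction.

Total count: 10 + 14 + 8 + 7 + 4 + 4 + 4 + 2 + 1 + 0 = 54.
Total exposure: 7 + 7 + 6 + 4 + 2 + 6 + 5 + 1 + 3 + 1 = 42 weeks.
The Gamma prior is conjugate for the Poisson rate, so λ | data ~ Gamma(30+54, 17+42) = Gamma(84, 59).
Predictive mean over an 8-week window = T·E[λ|data] = 8·84/59 = 672/59.

672/59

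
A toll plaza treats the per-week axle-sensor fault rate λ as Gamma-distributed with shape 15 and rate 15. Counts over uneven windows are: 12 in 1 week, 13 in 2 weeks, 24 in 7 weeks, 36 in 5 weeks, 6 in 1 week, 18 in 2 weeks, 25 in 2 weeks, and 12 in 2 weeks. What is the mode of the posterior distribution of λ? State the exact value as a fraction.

Total count: 12 + 13 + 24 + 36 + 6 + 18 + 25 + 12 = 146.
Total exposure: 1 + 2 + 7 + 5 + 1 + 2 + 2 + 2 = 22 weeks.
Conjugate update: add total count to the shape and total exposure to the rate, giving Gamma(161, 37).
Posterior mode = (α'−1)/β' = 160/37.

160/37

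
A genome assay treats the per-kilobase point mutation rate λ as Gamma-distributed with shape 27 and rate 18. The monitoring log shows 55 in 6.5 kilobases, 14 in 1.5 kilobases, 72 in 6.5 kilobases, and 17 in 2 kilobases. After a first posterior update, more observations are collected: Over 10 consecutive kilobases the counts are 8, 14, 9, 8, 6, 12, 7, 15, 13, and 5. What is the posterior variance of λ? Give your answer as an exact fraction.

Total count: 55 + 14 + 72 + 17 = 158.
Total exposure: 6.5 + 1.5 + 6.5 + 2 = 16.5 kilobases.
After the first batch: Gamma(27 + 158, 18 + 16.5) = Gamma(185, 69/2).
Total count: 8 + 14 + 9 + 8 + 6 + 12 + 7 + 15 + 13 + 5 = 97.
Total exposure: 10 kilobases.
After the second batch: Gamma(185 + 97, 69/2 + 10) = Gamma(282, 89/2).
Posterior variance = α'/β'² = 282/(7921/4) = 1128/7921.

1128/7921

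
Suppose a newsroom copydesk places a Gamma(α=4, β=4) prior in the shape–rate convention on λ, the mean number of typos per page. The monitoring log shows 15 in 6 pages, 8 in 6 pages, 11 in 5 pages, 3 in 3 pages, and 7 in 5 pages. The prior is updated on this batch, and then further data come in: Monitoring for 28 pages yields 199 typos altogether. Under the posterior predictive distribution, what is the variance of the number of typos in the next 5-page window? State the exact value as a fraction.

4030/171

Total count: 15 + 8 + 11 + 3 + 7 = 44.
Total exposure: 6 + 6 + 5 + 3 + 5 = 25 pages.
After the first batch: Gamma(4 + 44, 4 + 25) = Gamma(48, 29).
Total count 199 over total exposure 28 pages.
After the second batch: Gamma(48 + 199, 29 + 28) = Gamma(247, 57).
The posterior predictive for a window of length T is Negative Binomial with variance T·α'·(β'+T)/β'² = 5·247·62/3249 = 4030/171.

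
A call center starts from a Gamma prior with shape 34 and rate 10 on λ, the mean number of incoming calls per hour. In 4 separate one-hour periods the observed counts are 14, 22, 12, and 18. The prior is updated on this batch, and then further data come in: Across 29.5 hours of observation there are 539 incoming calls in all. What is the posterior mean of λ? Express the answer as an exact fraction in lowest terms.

Total count: 14 + 22 + 12 + 18 = 66.
Total exposure: 4 hours.
After the first batch: Gamma(34 + 66, 10 + 4) = Gamma(100, 14).
Total count 539 over total exposure 29.5 hours.
After the second batch: Gamma(100 + 539, 14 + 29.5) = Gamma(639, 87/2).
Posterior mean = α'/β' = 639/(87/2) = 426/29.

426/29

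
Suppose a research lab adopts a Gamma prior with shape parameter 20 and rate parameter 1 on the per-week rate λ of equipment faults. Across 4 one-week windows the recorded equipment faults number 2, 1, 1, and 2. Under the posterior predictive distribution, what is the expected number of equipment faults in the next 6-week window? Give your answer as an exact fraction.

Total count: 2 + 1 + 1 + 2 = 6.
Total exposure: 4 weeks.
Gamma(α, β) with Poisson data over total exposure Σt gives posterior Gamma(α+Σx, β+Σt) = Gamma(26, 5).
Predictive mean over a 6-week window = T·E[λ|data] = 6·26/5 = 156/5.

156/5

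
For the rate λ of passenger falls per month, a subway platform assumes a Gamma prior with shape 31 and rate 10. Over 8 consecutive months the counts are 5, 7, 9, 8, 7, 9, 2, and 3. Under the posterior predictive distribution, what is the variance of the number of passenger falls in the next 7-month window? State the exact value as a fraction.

Total count: 5 + 7 + 9 + 8 + 7 + 9 + 2 + 3 = 50.
Total exposure: 8 months.
Posterior: α' = 31 + 50 = 81, β' = 10 + 8 = 18.
The posterior predictive for a window of length T is Negative Binomial with variance T·α'·(β'+T)/β'² = 7·81·25/324 = 175/4.

175/4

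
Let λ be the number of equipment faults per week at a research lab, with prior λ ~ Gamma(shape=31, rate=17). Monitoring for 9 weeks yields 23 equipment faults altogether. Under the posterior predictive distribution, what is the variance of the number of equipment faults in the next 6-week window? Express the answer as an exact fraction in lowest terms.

Total count 23 over total exposure 9 weeks.
By Gamma–Poisson conjugacy, the posterior is Gamma(α + Σx, β + Σt) = Gamma(31 + 23, 17 + 9) = Gamma(54, 26).
The posterior predictive for a window of length T is Negative Binomial with variance T·α'·(β'+T)/β'² = 6·54·32/676 = 2592/169.

2592/169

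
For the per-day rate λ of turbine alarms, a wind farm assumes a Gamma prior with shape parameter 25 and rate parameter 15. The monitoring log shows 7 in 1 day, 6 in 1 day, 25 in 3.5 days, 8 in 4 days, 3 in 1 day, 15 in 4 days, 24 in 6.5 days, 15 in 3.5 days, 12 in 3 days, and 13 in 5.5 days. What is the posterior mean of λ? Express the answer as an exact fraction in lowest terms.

Total count: 7 + 6 + 25 + 8 + 3 + 15 + 24 + 15 + 12 + 13 = 128.
Total exposure: 1 + 1 + 3.5 + 4 + 1 + 4 + 6.5 + 3.5 + 3 + 5.5 = 33 days.
Posterior: α' = 25 + 128 = 153, β' = 15 + 33 = 48.
Posterior mean = α'/β' = 153/48 = 51/16.

51/16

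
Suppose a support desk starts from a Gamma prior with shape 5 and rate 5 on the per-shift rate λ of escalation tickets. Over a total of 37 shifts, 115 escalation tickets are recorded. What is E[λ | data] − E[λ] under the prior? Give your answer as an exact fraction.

Total count 115 over total exposure 37 shifts.
Gamma(α, β) with Poisson data over total exposure Σt gives posterior Gamma(α+Σx, β+Σt) = Gamma(120, 42).
Posterior mean = 120/42 = 20/7; prior mean = 5/5 = 1. Difference = 20/7 − 1 = 13/7.

13/7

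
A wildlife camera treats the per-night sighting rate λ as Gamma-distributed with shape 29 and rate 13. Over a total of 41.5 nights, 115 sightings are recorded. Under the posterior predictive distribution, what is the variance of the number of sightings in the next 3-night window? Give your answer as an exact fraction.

99360/11881

Total count 115 over total exposure 41.5 nights.
Posterior: α' = 29 + 115 = 144, β' = 13 + 41.5 = 109/2.
The posterior predictive for a window of length T is Negative Binomial with variance T·α'·(β'+T)/β'² = 3·144·(115/2)/(11881/4) = 99360/11881.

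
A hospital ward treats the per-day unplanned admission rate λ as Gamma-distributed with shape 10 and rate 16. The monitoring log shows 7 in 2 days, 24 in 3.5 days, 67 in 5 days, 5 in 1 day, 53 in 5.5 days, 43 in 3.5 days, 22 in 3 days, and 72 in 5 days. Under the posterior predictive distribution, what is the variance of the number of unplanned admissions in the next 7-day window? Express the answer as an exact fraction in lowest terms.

436926/7921

Total count: 7 + 24 + 67 + 5 + 53 + 43 + 22 + 72 = 293.
Total exposure: 2 + 3.5 + 5 + 1 + 5.5 + 3.5 + 3 + 5 = 28.5 days.
Posterior: α' = 10 + 293 = 303, β' = 16 + 28.5 = 89/2.
The posterior predictive for a window of length T is Negative Binomial with variance T·α'·(β'+T)/β'² = 7·303·(103/2)/(7921/4) = 436926/7921.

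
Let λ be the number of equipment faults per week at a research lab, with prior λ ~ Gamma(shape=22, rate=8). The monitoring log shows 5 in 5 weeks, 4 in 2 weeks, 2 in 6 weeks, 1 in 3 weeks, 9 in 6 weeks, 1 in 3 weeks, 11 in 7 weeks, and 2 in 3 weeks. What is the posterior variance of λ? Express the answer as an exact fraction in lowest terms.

Total count: 5 + 4 + 2 + 1 + 9 + 1 + 11 + 2 = 35.
Total exposure: 5 + 2 + 6 + 3 + 6 + 3 + 7 + 3 = 35 weeks.
Conjugate update: add total count to the shape and total exposure to the rate, giving Gamma(57, 43).
Posterior variance = α'/β'² = 57/1849.

57/1849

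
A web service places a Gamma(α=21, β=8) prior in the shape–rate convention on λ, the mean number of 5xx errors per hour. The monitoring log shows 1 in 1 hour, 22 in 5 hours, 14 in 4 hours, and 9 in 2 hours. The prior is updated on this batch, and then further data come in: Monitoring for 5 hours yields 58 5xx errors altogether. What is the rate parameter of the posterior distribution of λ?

Total count: 1 + 22 + 14 + 9 = 46.
Total exposure: 1 + 5 + 4 + 2 = 12 hours.
After the first batch: Gamma(21 + 46, 8 + 12) = Gamma(67, 20).
Total count 58 over total exposure 5 hours.
After the second batch: Gamma(67 + 58, 20 + 5) = Gamma(125, 25).

25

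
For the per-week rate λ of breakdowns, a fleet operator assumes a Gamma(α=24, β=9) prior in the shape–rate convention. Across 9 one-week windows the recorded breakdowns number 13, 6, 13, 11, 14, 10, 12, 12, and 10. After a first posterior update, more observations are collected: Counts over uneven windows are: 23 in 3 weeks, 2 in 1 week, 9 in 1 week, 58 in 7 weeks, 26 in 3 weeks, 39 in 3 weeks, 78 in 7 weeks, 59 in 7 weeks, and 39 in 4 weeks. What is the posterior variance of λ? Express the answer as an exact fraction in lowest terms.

Total count: 13 + 6 + 13 + 11 + 14 + 10 + 12 + 12 + 10 = 101.
Total exposure: 9 weeks.
After the first batch: Gamma(24 + 101, 9 + 9) = Gamma(125, 18).
Total count: 23 + 2 + 9 + 58 + 26 + 39 + 78 + 59 + 39 = 333.
Total exposure: 3 + 1 + 1 + 7 + 3 + 3 + 7 + 7 + 4 = 36 weeks.
After the second batch: Gamma(125 + 333, 18 + 36) = Gamma(458, 54).
Posterior variance = α'/β'² = 458/2916 = 229/1458.

229/1458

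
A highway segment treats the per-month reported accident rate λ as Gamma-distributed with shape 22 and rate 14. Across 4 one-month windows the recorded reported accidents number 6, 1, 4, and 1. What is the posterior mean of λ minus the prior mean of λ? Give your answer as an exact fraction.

Total count: 6 + 1 + 4 + 1 = 12.
Total exposure: 4 months.
By Gamma–Poisson conjugacy, the posterior is Gamma(α + Σx, β + Σt) = Gamma(22 + 12, 14 + 4) = Gamma(34, 18).
Posterior mean = 34/18 = 17/9; prior mean = 22/14 = 11/7. Difference = 17/9 − 11/7 = 20/63.

20/63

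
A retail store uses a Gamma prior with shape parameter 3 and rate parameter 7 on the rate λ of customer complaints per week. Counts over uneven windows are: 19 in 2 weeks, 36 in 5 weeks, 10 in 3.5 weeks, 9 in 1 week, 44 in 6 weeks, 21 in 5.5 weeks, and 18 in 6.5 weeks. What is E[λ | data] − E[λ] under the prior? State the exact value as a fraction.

2021/511

Total count: 19 + 36 + 10 + 9 + 44 + 21 + 18 = 157.
Total exposure: 2 + 5 + 3.5 + 1 + 6 + 5.5 + 6.5 = 29.5 weeks.
By Gamma–Poisson conjugacy, the posterior is Gamma(α + Σx, β + Σt) = Gamma(3 + 157, 7 + 29.5) = Gamma(160, 73/2).
Posterior mean = 160/(73/2) = 320/73; prior mean = 3/7 = 3/7. Difference = 320/73 − 3/7 = 2021/511.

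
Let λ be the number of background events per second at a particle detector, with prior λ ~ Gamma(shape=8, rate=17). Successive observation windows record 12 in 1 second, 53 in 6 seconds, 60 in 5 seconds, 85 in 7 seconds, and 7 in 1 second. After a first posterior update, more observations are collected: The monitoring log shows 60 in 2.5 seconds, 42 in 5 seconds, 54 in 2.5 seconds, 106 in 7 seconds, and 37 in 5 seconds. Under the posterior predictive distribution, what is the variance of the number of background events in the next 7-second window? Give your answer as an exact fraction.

242088/3481

Total count: 12 + 53 + 60 + 85 + 7 = 217.
Total exposure: 1 + 6 + 5 + 7 + 1 = 20 seconds.
After the first batch: Gamma(8 + 217, 17 + 20) = Gamma(225, 37).
Total count: 60 + 42 + 54 + 106 + 37 = 299.
Total exposure: 2.5 + 5 + 2.5 + 7 + 5 = 22 seconds.
After the second batch: Gamma(225 + 299, 37 + 22) = Gamma(524, 59).
The posterior predictive for a window of length T is Negative Binomial with variance T·α'·(β'+T)/β'² = 7·524·66/3481 = 242088/3481.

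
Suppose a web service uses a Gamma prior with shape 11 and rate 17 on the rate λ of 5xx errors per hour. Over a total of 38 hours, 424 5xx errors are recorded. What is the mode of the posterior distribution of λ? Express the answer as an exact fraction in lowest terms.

434/55

Total count 424 over total exposure 38 hours.
The Gamma prior is conjugate for the Poisson rate, so λ | data ~ Gamma(11+424, 17+38) = Gamma(435, 55).
Posterior mode = (α'−1)/β' = 434/55.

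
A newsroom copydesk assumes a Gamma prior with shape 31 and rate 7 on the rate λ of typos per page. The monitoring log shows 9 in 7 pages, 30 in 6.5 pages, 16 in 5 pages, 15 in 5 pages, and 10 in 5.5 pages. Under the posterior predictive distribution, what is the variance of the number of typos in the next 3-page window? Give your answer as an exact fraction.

Total count: 9 + 30 + 16 + 15 + 10 = 80.
Total exposure: 7 + 6.5 + 5 + 5 + 5.5 = 29 pages.
Posterior: α' = 31 + 80 = 111, β' = 7 + 29 = 36.
The posterior predictive for a window of length T is Negative Binomial with variance T·α'·(β'+T)/β'² = 3·111·39/1296 = 481/48.

481/48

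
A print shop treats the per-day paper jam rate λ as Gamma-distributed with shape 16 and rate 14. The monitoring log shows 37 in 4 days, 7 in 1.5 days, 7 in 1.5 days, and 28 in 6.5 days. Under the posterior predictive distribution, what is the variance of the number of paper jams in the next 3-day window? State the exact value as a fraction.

Total count: 37 + 7 + 7 + 28 = 79.
Total exposure: 4 + 1.5 + 1.5 + 6.5 = 13.5 days.
Gamma(α, β) with Poisson data over total exposure Σt gives posterior Gamma(α+Σx, β+Σt) = Gamma(95, 55/2).
The posterior predictive for a window of length T is Negative Binomial with variance T·α'·(β'+T)/β'² = 3·95·(61/2)/(3025/4) = 6954/605.

6954/605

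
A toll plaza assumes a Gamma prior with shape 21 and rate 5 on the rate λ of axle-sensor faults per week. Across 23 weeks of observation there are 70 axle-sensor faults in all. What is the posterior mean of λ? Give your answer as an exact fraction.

13/4

Total count 70 over total exposure 23 weeks.
Gamma(α, β) with Poisson data over total exposure Σt gives posterior Gamma(α+Σx, β+Σt) = Gamma(91, 28).
Posterior mean = α'/β' = 91/28 = 13/4.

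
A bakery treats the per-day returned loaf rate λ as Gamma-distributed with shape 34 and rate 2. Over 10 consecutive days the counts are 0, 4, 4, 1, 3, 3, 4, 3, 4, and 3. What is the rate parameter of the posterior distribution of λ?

Total count: 0 + 4 + 4 + 1 + 3 + 3 + 4 + 3 + 4 + 3 = 29.
Total exposure: 10 days.
By Gamma–Poisson conjugacy, the posterior is Gamma(α + Σx, β + Σt) = Gamma(34 + 29, 2 + 10) = Gamma(63, 12).

12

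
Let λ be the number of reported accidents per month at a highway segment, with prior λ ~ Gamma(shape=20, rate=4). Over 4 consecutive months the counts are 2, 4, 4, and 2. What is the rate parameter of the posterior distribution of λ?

8

Total count: 2 + 4 + 4 + 2 = 12.
Total exposure: 4 months.
By Gamma–Poisson conjugacy, the posterior is Gamma(α + Σx, β + Σt) = Gamma(20 + 12, 4 + 4) = Gamma(32, 8).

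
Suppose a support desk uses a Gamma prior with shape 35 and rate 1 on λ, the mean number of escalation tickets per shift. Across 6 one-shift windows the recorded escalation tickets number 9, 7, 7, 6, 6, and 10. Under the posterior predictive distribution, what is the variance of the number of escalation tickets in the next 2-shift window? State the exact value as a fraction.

Total count: 9 + 7 + 7 + 6 + 6 + 10 = 45.
Total exposure: 6 shifts.
Conjugate update: add total count to the shape and total exposure to the rate, giving Gamma(80, 7).
The posterior predictive for a window of length T is Negative Binomial with variance T·α'·(β'+T)/β'² = 2·80·9/49 = 1440/49.

1440/49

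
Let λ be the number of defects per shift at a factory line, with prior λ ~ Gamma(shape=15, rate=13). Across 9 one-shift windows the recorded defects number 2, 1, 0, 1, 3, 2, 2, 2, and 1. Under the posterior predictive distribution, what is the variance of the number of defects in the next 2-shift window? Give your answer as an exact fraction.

Total count: 2 + 1 + 0 + 1 + 3 + 2 + 2 + 2 + 1 = 14.
Total exposure: 9 shifts.
Posterior: α' = 15 + 14 = 29, β' = 13 + 9 = 22.
The posterior predictive for a window of length T is Negative Binomial with variance T·α'·(β'+T)/β'² = 2·29·24/484 = 348/121.

348/121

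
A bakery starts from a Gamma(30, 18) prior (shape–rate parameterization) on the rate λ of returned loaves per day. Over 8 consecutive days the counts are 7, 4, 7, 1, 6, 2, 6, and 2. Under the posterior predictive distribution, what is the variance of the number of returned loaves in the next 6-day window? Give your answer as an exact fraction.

240/13

Total count: 7 + 4 + 7 + 1 + 6 + 2 + 6 + 2 = 35.
Total exposure: 8 days.
By Gamma–Poisson conjugacy, the posterior is Gamma(α + Σx, β + Σt) = Gamma(30 + 35, 18 + 8) = Gamma(65, 26).
The posterior predictive for a window of length T is Negative Binomial with variance T·α'·(β'+T)/β'² = 6·65·32/676 = 240/13.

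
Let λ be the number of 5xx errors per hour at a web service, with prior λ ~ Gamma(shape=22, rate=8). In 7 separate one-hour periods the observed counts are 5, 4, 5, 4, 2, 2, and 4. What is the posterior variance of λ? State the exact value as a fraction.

16/75

Total count: 5 + 4 + 5 + 4 + 2 + 2 + 4 = 26.
Total exposure: 7 hours.
Gamma(α, β) with Poisson data over total exposure Σt gives posterior Gamma(α+Σx, β+Σt) = Gamma(48, 15).
Posterior variance = α'/β'² = 48/225 = 16/75.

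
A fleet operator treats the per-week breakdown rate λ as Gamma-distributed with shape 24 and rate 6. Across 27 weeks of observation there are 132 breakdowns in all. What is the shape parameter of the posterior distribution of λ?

Total count 132 over total exposure 27 weeks.
Gamma(α, β) with Poisson data over total exposure Σt gives posterior Gamma(α+Σx, β+Σt) = Gamma(156, 33).

156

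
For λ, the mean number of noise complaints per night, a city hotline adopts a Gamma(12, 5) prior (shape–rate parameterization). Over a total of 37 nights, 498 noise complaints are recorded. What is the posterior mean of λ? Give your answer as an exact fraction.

85/7

Total count 498 over total exposure 37 nights.
Gamma(α, β) with Poisson data over total exposure Σt gives posterior Gamma(α+Σx, β+Σt) = Gamma(510, 42).
Posterior mean = α'/β' = 510/42 = 85/7.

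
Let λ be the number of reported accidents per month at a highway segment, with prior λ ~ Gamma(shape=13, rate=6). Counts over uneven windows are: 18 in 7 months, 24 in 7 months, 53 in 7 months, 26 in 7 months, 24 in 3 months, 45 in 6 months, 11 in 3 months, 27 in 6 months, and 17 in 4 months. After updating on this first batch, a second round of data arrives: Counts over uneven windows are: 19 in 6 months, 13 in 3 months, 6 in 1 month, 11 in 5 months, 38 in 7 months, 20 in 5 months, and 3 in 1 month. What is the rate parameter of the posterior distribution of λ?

84

Total count: 18 + 24 + 53 + 26 + 24 + 45 + 11 + 27 + 17 = 245.
Total exposure: 7 + 7 + 7 + 7 + 3 + 6 + 3 + 6 + 4 = 50 months.
After the first batch: Gamma(13 + 245, 6 + 50) = Gamma(258, 56).
Total count: 19 + 13 + 6 + 11 + 38 + 20 + 3 = 110.
Total exposure: 6 + 3 + 1 + 5 + 7 + 5 + 1 = 28 months.
After the second batch: Gamma(258 + 110, 56 + 28) = Gamma(368, 84).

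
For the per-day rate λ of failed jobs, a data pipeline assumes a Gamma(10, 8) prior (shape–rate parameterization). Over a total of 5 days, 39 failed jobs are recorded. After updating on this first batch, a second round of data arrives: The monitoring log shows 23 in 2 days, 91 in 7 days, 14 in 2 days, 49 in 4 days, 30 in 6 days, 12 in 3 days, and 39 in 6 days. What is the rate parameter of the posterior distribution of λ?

Total count 39 over total exposure 5 days.
After the first batch: Gamma(10 + 39, 8 + 5) = Gamma(49, 13).
Total count: 23 + 91 + 14 + 49 + 30 + 12 + 39 = 258.
Total exposure: 2 + 7 + 2 + 4 + 6 + 3 + 6 = 30 days.
After the second batch: Gamma(49 + 258, 13 + 30) = Gamma(307, 43).

43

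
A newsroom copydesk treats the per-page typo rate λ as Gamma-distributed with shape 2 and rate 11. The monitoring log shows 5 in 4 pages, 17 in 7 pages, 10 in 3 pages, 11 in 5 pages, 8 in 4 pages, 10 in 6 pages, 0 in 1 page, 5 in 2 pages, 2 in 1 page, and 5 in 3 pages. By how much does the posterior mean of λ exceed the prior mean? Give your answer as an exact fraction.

731/517

Total count: 5 + 17 + 10 + 11 + 8 + 10 + 0 + 5 + 2 + 5 = 73.
Total exposure: 4 + 7 + 3 + 5 + 4 + 6 + 1 + 2 + 1 + 3 = 36 pages.
By Gamma–Poisson conjugacy, the posterior is Gamma(α + Σx, β + Σt) = Gamma(2 + 73, 11 + 36) = Gamma(75, 47).
Posterior mean = 75/47 = 75/47; prior mean = 2/11 = 2/11. Difference = 75/47 − 2/11 = 731/517.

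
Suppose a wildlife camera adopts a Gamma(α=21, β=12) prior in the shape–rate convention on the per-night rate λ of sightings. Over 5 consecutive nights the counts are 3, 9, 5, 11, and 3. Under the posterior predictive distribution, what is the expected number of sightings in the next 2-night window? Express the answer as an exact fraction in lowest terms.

Total count: 3 + 9 + 5 + 11 + 3 = 31.
Total exposure: 5 nights.
By Gamma–Poisson conjugacy, the posterior is Gamma(α + Σx, β + Σt) = Gamma(21 + 31, 12 + 5) = Gamma(52, 17).
Predictive mean over a 2-night window = T·E[λ|data] = 2·52/17 = 104/17.

104/17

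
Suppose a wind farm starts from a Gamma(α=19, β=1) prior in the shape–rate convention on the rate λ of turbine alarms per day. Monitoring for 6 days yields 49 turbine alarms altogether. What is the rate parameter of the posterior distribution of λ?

7

Total count 49 over total exposure 6 days.
Posterior: α' = 19 + 49 = 68, β' = 1 + 6 = 7.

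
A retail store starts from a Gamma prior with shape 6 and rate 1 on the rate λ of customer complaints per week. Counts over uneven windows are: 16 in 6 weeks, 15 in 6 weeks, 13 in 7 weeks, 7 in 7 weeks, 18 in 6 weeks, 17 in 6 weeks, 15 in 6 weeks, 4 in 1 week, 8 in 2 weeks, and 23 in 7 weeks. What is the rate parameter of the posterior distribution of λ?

55

Total count: 16 + 15 + 13 + 7 + 18 + 17 + 15 + 4 + 8 + 23 = 136.
Total exposure: 6 + 6 + 7 + 7 + 6 + 6 + 6 + 1 + 2 + 7 = 54 weeks.
Conjugate update: add total count to the shape and total exposure to the rate, giving Gamma(142, 55).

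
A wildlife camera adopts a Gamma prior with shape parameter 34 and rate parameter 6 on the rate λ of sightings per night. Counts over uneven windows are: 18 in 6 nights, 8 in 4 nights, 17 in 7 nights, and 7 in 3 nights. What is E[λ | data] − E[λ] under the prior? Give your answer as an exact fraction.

-95/39

Total count: 18 + 8 + 17 + 7 = 50.
Total exposure: 6 + 4 + 7 + 3 = 20 nights.
By Gamma–Poisson conjugacy, the posterior is Gamma(α + Σx, β + Σt) = Gamma(34 + 50, 6 + 20) = Gamma(84, 26).
Posterior mean = 84/26 = 42/13; prior mean = 34/6 = 17/3. Difference = 42/13 − 17/3 = -95/39.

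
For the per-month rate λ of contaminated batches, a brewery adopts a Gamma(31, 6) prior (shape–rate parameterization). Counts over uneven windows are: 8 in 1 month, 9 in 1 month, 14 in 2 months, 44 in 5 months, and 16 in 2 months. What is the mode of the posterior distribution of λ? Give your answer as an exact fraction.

121/17

Total count: 8 + 9 + 14 + 44 + 16 = 91.
Total exposure: 1 + 1 + 2 + 5 + 2 = 11 months.
Posterior: α' = 31 + 91 = 122, β' = 6 + 11 = 17.
Posterior mode = (α'−1)/β' = 121/17.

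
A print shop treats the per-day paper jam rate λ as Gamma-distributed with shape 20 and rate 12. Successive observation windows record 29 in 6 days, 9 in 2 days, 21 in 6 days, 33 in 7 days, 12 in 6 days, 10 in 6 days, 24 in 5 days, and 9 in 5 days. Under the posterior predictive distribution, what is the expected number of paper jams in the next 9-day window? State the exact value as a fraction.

Total count: 29 + 9 + 21 + 33 + 12 + 10 + 24 + 9 = 147.
Total exposure: 6 + 2 + 6 + 7 + 6 + 6 + 5 + 5 = 43 days.
Conjugate update: add total count to the shape and total exposure to the rate, giving Gamma(167, 55).
Predictive mean over a 9-day window = T·E[λ|data] = 9·167/55 = 1503/55.

1503/55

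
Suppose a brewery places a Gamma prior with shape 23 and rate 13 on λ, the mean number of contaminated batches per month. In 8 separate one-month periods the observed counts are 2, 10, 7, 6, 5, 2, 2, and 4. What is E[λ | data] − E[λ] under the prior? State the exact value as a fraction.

310/273

Total count: 2 + 10 + 7 + 6 + 5 + 2 + 2 + 4 = 38.
Total exposure: 8 months.
Conjugate update: add total count to the shape and total exposure to the rate, giving Gamma(61, 21).
Posterior mean = 61/21 = 61/21; prior mean = 23/13 = 23/13. Difference = 61/21 − 23/13 = 310/273.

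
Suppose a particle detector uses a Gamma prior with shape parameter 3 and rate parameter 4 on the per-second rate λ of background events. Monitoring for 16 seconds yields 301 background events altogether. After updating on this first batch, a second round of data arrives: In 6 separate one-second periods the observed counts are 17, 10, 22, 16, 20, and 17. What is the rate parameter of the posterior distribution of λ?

26

Total count 301 over total exposure 16 seconds.
After the first batch: Gamma(3 + 301, 4 + 16) = Gamma(304, 20).
Total count: 17 + 10 + 22 + 16 + 20 + 17 = 102.
Total exposure: 6 seconds.
After the second batch: Gamma(304 + 102, 20 + 6) = Gamma(406, 26).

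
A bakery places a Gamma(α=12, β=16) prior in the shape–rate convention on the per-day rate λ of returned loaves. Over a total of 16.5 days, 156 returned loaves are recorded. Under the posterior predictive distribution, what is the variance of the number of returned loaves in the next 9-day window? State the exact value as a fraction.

Total count 156 over total exposure 16.5 days.
Conjugate update: add total count to the shape and total exposure to the rate, giving Gamma(168, 65/2).
The posterior predictive for a window of length T is Negative Binomial with variance T·α'·(β'+T)/β'² = 9·168·(83/2)/(4225/4) = 250992/4225.

250992/4225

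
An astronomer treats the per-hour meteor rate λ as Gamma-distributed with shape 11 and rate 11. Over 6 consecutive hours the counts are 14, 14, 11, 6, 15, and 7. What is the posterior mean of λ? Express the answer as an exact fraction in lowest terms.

Total count: 14 + 14 + 11 + 6 + 15 + 7 = 67.
Total exposure: 6 hours.
Gamma(α, β) with Poisson data over total exposure Σt gives posterior Gamma(α+Σx, β+Σt) = Gamma(78, 17).
Posterior mean = α'/β' = 78/17.

78/17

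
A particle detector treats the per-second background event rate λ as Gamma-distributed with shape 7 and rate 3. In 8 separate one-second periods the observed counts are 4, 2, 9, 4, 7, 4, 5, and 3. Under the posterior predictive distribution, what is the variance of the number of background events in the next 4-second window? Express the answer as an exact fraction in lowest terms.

2700/121

Total count: 4 + 2 + 9 + 4 + 7 + 4 + 5 + 3 = 38.
Total exposure: 8 seconds.
Posterior: α' = 7 + 38 = 45, β' = 3 + 8 = 11.
The posterior predictive for a window of length T is Negative Binomial with variance T·α'·(β'+T)/β'² = 4·45·15/121 = 2700/121.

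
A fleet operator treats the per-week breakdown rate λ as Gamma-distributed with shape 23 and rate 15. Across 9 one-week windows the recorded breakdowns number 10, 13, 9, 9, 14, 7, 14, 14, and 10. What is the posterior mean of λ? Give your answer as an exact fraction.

Total count: 10 + 13 + 9 + 9 + 14 + 7 + 14 + 14 + 10 = 100.
Total exposure: 9 weeks.
Gamma(α, β) with Poisson data over total exposure Σt gives posterior Gamma(α+Σx, β+Σt) = Gamma(123, 24).
Posterior mean = α'/β' = 123/24 = 41/8.

41/8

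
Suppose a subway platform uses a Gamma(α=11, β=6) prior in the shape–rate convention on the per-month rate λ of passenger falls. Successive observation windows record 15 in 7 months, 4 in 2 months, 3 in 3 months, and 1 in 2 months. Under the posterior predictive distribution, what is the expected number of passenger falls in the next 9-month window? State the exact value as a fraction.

153/10

Total count: 15 + 4 + 3 + 1 = 23.
Total exposure: 7 + 2 + 3 + 2 = 14 months.
Gamma(α, β) with Poisson data over total exposure Σt gives posterior Gamma(α+Σx, β+Σt) = Gamma(34, 20).
Predictive mean over a 9-month window = T·E[λ|data] = 9·34/20 = 153/10.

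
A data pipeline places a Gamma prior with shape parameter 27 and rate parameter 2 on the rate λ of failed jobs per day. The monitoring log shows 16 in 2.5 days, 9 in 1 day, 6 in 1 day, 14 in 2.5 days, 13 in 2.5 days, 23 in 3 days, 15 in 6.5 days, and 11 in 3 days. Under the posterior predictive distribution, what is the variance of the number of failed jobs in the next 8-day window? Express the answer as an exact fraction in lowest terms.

Total count: 16 + 9 + 6 + 14 + 13 + 23 + 15 + 11 = 107.
Total exposure: 2.5 + 1 + 1 + 2.5 + 2.5 + 3 + 6.5 + 3 = 22 days.
Gamma(α, β) with Poisson data over total exposure Σt gives posterior Gamma(α+Σx, β+Σt) = Gamma(134, 24).
The posterior predictive for a window of length T is Negative Binomial with variance T·α'·(β'+T)/β'² = 8·134·32/576 = 536/9.

536/9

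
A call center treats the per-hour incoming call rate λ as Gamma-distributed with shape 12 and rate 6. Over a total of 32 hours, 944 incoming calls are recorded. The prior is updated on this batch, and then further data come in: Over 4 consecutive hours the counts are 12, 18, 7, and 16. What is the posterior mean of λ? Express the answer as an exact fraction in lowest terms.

Total count 944 over total exposure 32 hours.
After the first batch: Gamma(12 + 944, 6 + 32) = Gamma(956, 38).
Total count: 12 + 18 + 7 + 16 = 53.
Total exposure: 4 hours.
After the second batch: Gamma(956 + 53, 38 + 4) = Gamma(1009, 42).
Posterior mean = α'/β' = 1009/42.

1009/42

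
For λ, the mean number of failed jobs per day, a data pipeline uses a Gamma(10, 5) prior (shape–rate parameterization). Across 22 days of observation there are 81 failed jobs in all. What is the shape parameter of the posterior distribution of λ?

91

Total count 81 over total exposure 22 days.
The Gamma prior is conjugate for the Poisson rate, so λ | data ~ Gamma(10+81, 5+22) = Gamma(91, 27).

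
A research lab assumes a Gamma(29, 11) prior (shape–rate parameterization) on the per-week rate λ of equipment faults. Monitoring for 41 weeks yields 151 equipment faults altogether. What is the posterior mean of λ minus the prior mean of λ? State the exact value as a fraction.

118/143

Total count 151 over total exposure 41 weeks.
Gamma(α, β) with Poisson data over total exposure Σt gives posterior Gamma(α+Σx, β+Σt) = Gamma(180, 52).
Posterior mean = 180/52 = 45/13; prior mean = 29/11 = 29/11. Difference = 45/13 − 29/11 = 118/143.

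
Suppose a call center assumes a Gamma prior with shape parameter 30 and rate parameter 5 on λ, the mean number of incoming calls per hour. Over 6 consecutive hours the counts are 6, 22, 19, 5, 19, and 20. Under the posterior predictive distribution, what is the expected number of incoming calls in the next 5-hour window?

55

Total count: 6 + 22 + 19 + 5 + 19 + 20 = 91.
Total exposure: 6 hours.
Posterior: α' = 30 + 91 = 121, β' = 5 + 6 = 11.
Predictive mean over a 5-hour window = T·E[λ|data] = 5·121/11 = 55.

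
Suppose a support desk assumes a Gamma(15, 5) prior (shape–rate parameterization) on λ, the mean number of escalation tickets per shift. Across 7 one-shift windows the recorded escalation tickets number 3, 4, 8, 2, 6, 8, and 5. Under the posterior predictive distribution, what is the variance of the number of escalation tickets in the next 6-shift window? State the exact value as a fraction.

Total count: 3 + 4 + 8 + 2 + 6 + 8 + 5 = 36.
Total exposure: 7 shifts.
Posterior: α' = 15 + 36 = 51, β' = 5 + 7 = 12.
The posterior predictive for a window of length T is Negative Binomial with variance T·α'·(β'+T)/β'² = 6·51·18/144 = 153/4.

153/4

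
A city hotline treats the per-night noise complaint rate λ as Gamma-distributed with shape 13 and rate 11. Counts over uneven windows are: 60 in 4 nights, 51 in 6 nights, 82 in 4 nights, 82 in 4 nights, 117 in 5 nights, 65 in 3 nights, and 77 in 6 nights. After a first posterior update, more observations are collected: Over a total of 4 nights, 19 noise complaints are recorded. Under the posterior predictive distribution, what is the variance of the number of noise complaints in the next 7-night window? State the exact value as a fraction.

Total count: 60 + 51 + 82 + 82 + 117 + 65 + 77 = 534.
Total exposure: 4 + 6 + 4 + 4 + 5 + 3 + 6 = 32 nights.
After the first batch: Gamma(13 + 534, 11 + 32) = Gamma(547, 43).
Total count 19 over total exposure 4 nights.
After the second batch: Gamma(547 + 19, 43 + 4) = Gamma(566, 47).
The posterior predictive for a window of length T is Negative Binomial with variance T·α'·(β'+T)/β'² = 7·566·54/2209 = 213948/2209.

213948/2209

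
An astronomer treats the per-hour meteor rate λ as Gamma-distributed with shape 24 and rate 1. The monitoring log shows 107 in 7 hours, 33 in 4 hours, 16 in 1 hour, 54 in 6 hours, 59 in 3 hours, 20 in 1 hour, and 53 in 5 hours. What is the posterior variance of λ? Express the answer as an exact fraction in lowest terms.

Total count: 107 + 33 + 16 + 54 + 59 + 20 + 53 = 342.
Total exposure: 7 + 4 + 1 + 6 + 3 + 1 + 5 = 27 hours.
By Gamma–Poisson conjugacy, the posterior is Gamma(α + Σx, β + Σt) = Gamma(24 + 342, 1 + 27) = Gamma(366, 28).
Posterior variance = α'/β'² = 366/784 = 183/392.

183/392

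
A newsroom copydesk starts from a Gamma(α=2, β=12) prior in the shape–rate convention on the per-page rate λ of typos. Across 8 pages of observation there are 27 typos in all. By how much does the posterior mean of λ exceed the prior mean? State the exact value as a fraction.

77/60

Total count 27 over total exposure 8 pages.
Posterior: α' = 2 + 27 = 29, β' = 12 + 8 = 20.
Posterior mean = 29/20 = 29/20; prior mean = 2/12 = 1/6. Difference = 29/20 − 1/6 = 77/60.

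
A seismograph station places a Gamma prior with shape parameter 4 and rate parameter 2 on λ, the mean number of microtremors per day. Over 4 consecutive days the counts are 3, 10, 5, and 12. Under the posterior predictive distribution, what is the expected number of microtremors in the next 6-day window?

Total count: 3 + 10 + 5 + 12 = 30.
Total exposure: 4 days.
Posterior: α' = 4 + 30 = 34, β' = 2 + 4 = 6.
Predictive mean over a 6-day window = T·E[λ|data] = 6·34/6 = 34.

34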